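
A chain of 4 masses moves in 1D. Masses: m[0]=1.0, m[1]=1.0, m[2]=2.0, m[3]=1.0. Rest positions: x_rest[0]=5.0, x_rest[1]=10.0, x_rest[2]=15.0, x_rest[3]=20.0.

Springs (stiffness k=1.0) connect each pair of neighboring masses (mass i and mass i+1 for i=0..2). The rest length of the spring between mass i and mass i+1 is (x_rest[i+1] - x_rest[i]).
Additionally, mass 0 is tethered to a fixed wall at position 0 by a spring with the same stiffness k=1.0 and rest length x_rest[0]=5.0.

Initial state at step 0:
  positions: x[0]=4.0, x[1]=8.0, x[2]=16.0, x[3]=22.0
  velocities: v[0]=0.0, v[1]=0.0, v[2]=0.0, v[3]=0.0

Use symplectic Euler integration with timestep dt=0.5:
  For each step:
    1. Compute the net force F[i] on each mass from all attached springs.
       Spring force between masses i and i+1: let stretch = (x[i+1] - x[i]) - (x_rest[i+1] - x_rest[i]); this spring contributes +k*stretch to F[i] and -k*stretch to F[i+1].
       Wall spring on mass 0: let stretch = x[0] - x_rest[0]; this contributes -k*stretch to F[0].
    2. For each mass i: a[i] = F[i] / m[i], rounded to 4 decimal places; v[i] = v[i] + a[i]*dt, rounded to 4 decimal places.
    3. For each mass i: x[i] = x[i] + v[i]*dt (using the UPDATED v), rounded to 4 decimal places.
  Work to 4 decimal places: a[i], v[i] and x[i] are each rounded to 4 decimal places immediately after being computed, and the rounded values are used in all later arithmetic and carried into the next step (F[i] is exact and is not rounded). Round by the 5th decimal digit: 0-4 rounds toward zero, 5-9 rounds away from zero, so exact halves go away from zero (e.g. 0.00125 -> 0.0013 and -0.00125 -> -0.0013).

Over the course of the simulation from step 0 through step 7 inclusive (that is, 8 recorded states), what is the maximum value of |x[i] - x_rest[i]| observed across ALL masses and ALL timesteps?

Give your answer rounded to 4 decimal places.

Answer: 2.5776

Derivation:
Step 0: x=[4.0000 8.0000 16.0000 22.0000] v=[0.0000 0.0000 0.0000 0.0000]
Step 1: x=[4.0000 9.0000 15.7500 21.7500] v=[0.0000 2.0000 -0.5000 -0.5000]
Step 2: x=[4.2500 10.4375 15.4063 21.2500] v=[0.5000 2.8750 -0.6875 -1.0000]
Step 3: x=[4.9844 11.5704 15.1719 20.5391] v=[1.4688 2.2657 -0.4688 -1.4219]
Step 4: x=[6.1192 11.9572 15.1582 19.7364] v=[2.2696 0.7735 -0.0274 -1.6055]
Step 5: x=[7.1837 11.6847 15.3167 19.0391] v=[2.1290 -0.5450 0.3169 -1.3946]
Step 6: x=[7.5776 11.1950 15.4865 18.6612] v=[0.7877 -0.9795 0.3395 -0.7558]
Step 7: x=[6.9814 10.8738 15.5167 18.7397] v=[-1.1924 -0.6425 0.0603 0.1569]
Max displacement = 2.5776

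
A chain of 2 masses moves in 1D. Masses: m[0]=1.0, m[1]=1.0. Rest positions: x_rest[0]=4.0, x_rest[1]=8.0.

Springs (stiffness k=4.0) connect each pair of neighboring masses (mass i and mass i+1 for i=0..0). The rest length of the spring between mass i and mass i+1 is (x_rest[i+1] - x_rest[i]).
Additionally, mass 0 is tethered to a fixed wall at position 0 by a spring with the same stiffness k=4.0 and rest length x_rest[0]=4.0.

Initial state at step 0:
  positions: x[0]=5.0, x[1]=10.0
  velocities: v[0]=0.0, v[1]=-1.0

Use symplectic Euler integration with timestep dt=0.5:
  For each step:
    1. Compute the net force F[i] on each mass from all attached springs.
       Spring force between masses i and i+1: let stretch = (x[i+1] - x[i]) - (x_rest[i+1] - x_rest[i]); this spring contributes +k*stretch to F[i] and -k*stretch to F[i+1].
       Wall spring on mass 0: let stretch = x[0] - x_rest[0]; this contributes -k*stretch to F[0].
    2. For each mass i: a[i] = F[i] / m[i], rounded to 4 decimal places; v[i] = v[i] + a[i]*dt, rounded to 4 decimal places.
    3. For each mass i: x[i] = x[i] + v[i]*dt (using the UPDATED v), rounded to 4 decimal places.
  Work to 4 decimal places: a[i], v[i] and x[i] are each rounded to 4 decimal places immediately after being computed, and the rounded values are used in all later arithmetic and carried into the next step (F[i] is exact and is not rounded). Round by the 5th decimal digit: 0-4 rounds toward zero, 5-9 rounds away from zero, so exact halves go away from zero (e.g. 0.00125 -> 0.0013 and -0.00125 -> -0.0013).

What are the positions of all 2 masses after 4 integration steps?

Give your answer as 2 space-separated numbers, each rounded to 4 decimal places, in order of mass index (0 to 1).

Answer: 3.0000 5.5000

Derivation:
Step 0: x=[5.0000 10.0000] v=[0.0000 -1.0000]
Step 1: x=[5.0000 8.5000] v=[0.0000 -3.0000]
Step 2: x=[3.5000 7.5000] v=[-3.0000 -2.0000]
Step 3: x=[2.5000 6.5000] v=[-2.0000 -2.0000]
Step 4: x=[3.0000 5.5000] v=[1.0000 -2.0000]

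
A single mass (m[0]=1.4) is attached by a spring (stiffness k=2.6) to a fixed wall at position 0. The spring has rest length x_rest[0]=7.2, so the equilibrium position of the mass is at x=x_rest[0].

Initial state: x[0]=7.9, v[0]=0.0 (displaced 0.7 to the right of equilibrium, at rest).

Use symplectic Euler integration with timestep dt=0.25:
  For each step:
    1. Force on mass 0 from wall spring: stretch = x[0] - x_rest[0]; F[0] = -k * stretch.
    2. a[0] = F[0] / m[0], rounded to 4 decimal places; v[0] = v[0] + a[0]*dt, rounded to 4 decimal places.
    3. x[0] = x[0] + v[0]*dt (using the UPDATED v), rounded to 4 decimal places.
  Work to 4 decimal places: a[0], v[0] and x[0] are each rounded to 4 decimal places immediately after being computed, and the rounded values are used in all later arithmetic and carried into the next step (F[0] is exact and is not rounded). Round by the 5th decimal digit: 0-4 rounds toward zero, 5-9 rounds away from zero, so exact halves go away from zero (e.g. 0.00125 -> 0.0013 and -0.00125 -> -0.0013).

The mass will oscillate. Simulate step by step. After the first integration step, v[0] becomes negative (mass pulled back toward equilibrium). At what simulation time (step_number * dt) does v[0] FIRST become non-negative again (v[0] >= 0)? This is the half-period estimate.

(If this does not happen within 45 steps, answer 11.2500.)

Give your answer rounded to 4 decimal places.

Answer: 2.5000

Derivation:
Step 0: x=[7.9000] v=[0.0000]
Step 1: x=[7.8188] v=[-0.3250]
Step 2: x=[7.6657] v=[-0.6123]
Step 3: x=[7.4586] v=[-0.8285]
Step 4: x=[7.2215] v=[-0.9486]
Step 5: x=[6.9819] v=[-0.9586]
Step 6: x=[6.7676] v=[-0.8574]
Step 7: x=[6.6034] v=[-0.6567]
Step 8: x=[6.5085] v=[-0.3797]
Step 9: x=[6.4938] v=[-0.0587]
Step 10: x=[6.5611] v=[0.2692]
First v>=0 after going negative at step 10, time=2.5000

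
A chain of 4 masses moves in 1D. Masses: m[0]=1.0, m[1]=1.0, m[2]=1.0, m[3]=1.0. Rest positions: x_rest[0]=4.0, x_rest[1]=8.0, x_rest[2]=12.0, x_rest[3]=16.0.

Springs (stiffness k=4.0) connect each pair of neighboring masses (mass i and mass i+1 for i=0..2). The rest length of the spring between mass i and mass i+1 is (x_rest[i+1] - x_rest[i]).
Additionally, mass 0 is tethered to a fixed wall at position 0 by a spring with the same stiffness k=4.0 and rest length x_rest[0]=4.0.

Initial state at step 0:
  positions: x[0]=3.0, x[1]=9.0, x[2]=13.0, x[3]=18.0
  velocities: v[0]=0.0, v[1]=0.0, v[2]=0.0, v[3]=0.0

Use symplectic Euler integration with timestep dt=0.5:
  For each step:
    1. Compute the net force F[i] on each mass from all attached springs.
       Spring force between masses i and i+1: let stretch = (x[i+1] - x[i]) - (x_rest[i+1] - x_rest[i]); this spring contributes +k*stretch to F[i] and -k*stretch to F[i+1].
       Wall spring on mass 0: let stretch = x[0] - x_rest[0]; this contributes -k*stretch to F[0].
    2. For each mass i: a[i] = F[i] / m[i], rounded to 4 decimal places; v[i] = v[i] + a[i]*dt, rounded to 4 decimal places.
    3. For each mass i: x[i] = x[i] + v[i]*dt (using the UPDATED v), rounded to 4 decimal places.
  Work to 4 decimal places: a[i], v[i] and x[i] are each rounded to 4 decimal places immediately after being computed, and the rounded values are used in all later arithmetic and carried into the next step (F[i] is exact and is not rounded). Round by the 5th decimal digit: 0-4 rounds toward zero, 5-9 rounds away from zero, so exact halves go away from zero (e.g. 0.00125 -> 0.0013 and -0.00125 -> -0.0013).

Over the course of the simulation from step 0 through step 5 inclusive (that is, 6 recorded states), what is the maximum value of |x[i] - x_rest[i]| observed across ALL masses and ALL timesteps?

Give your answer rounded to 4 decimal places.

Step 0: x=[3.0000 9.0000 13.0000 18.0000] v=[0.0000 0.0000 0.0000 0.0000]
Step 1: x=[6.0000 7.0000 14.0000 17.0000] v=[6.0000 -4.0000 2.0000 -2.0000]
Step 2: x=[4.0000 11.0000 11.0000 17.0000] v=[-4.0000 8.0000 -6.0000 0.0000]
Step 3: x=[5.0000 8.0000 14.0000 15.0000] v=[2.0000 -6.0000 6.0000 -4.0000]
Step 4: x=[4.0000 8.0000 12.0000 16.0000] v=[-2.0000 0.0000 -4.0000 2.0000]
Step 5: x=[3.0000 8.0000 10.0000 17.0000] v=[-2.0000 0.0000 -4.0000 2.0000]
Max displacement = 3.0000

Answer: 3.0000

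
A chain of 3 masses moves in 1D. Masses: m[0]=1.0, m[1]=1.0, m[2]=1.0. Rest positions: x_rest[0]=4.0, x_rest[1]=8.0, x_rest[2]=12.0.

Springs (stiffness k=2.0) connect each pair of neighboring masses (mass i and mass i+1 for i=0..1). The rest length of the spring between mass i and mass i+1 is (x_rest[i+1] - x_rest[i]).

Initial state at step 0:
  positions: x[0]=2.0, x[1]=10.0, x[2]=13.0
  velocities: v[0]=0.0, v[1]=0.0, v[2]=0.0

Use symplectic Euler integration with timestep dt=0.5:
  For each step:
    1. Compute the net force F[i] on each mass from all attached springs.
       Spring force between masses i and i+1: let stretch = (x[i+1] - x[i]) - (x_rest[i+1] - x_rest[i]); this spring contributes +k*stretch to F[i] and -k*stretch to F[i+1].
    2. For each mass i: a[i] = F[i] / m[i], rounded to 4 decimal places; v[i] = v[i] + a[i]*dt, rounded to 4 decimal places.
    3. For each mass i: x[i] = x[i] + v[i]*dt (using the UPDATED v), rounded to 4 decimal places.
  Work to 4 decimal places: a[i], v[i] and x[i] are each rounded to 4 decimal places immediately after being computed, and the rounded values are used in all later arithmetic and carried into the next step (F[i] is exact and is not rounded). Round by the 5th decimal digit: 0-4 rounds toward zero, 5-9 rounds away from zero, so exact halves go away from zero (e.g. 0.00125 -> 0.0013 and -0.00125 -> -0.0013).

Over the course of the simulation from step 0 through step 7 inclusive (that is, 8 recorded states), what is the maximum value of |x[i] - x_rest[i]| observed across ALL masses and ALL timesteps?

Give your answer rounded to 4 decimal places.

Answer: 2.3204

Derivation:
Step 0: x=[2.0000 10.0000 13.0000] v=[0.0000 0.0000 0.0000]
Step 1: x=[4.0000 7.5000 13.5000] v=[4.0000 -5.0000 1.0000]
Step 2: x=[5.7500 6.2500 13.0000] v=[3.5000 -2.5000 -1.0000]
Step 3: x=[5.7500 8.1250 11.1250] v=[0.0000 3.7500 -3.7500]
Step 4: x=[4.9375 10.3125 9.7500] v=[-1.6250 4.3750 -2.7500]
Step 5: x=[4.8125 9.5313 10.6563] v=[-0.2500 -1.5625 1.8125]
Step 6: x=[5.0469 6.9532 13.0001] v=[0.4688 -5.1563 4.6875]
Step 7: x=[4.2345 6.4454 14.3204] v=[-1.6249 -1.0157 2.6406]
Max displacement = 2.3204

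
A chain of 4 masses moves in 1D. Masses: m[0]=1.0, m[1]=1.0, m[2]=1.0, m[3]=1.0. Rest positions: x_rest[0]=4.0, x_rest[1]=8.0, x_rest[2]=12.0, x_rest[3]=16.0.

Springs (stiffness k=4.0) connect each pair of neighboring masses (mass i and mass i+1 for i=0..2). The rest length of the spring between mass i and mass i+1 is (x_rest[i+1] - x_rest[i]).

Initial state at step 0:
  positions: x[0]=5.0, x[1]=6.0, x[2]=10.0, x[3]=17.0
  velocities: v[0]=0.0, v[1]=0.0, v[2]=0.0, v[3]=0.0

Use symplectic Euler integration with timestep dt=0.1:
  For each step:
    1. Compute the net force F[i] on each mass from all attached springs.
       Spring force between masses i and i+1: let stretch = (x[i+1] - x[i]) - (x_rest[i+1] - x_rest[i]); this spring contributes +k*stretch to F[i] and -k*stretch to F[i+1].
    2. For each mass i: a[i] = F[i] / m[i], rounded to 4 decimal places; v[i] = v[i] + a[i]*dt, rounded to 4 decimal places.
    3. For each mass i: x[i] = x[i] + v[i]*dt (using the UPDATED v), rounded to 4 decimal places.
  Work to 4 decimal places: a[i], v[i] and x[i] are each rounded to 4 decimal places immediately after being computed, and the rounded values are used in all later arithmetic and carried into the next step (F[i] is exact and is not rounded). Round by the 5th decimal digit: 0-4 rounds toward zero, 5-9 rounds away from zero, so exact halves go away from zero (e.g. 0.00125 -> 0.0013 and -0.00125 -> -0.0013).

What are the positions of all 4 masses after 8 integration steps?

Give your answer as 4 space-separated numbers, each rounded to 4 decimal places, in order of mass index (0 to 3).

Step 0: x=[5.0000 6.0000 10.0000 17.0000] v=[0.0000 0.0000 0.0000 0.0000]
Step 1: x=[4.8800 6.1200 10.1200 16.8800] v=[-1.2000 1.2000 1.2000 -1.2000]
Step 2: x=[4.6496 6.3504 10.3504 16.6496] v=[-2.3040 2.3040 2.3040 -2.3040]
Step 3: x=[4.3272 6.6728 10.6728 16.3272] v=[-3.2237 3.2237 3.2237 -3.2237]
Step 4: x=[3.9387 7.0614 11.0614 15.9387] v=[-3.8855 3.8855 3.8855 -3.8855]
Step 5: x=[3.5151 7.4850 11.4850 15.5151] v=[-4.2364 4.2364 4.2364 -4.2364]
Step 6: x=[3.0903 7.9098 11.9098 15.0903] v=[-4.2484 4.2484 4.2484 -4.2484]
Step 7: x=[2.6982 8.3019 12.3019 14.6982] v=[-3.9206 3.9206 3.9206 -3.9206]
Step 8: x=[2.3703 8.6298 12.6298 14.3703] v=[-3.2791 3.2791 3.2791 -3.2791]

Answer: 2.3703 8.6298 12.6298 14.3703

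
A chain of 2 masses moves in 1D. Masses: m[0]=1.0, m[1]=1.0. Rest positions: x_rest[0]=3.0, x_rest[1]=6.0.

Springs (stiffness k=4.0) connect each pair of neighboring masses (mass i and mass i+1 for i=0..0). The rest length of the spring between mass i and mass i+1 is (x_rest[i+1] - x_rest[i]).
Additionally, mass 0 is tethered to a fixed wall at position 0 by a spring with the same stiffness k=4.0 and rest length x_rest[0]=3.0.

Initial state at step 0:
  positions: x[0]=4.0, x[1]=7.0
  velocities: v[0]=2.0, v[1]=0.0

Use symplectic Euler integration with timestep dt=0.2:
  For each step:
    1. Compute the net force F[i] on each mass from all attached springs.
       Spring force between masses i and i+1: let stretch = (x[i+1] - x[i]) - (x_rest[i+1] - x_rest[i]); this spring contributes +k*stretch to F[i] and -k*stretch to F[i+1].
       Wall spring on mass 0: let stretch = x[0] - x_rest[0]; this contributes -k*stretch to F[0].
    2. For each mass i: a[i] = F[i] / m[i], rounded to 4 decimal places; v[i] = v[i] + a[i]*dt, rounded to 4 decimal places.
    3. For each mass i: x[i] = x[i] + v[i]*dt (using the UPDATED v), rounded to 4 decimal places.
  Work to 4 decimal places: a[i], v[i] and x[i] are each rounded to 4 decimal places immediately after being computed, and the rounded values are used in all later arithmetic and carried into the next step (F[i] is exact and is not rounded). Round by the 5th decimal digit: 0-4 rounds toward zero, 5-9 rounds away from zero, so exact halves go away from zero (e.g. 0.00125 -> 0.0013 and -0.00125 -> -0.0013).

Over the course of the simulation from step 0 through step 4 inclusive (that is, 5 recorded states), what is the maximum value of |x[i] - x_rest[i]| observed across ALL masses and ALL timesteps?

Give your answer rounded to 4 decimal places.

Answer: 1.2432

Derivation:
Step 0: x=[4.0000 7.0000] v=[2.0000 0.0000]
Step 1: x=[4.2400 7.0000] v=[1.2000 0.0000]
Step 2: x=[4.2432 7.0384] v=[0.0160 0.1920]
Step 3: x=[4.0147 7.1096] v=[-1.1424 0.3558]
Step 4: x=[3.6391 7.1656] v=[-1.8782 0.2799]
Max displacement = 1.2432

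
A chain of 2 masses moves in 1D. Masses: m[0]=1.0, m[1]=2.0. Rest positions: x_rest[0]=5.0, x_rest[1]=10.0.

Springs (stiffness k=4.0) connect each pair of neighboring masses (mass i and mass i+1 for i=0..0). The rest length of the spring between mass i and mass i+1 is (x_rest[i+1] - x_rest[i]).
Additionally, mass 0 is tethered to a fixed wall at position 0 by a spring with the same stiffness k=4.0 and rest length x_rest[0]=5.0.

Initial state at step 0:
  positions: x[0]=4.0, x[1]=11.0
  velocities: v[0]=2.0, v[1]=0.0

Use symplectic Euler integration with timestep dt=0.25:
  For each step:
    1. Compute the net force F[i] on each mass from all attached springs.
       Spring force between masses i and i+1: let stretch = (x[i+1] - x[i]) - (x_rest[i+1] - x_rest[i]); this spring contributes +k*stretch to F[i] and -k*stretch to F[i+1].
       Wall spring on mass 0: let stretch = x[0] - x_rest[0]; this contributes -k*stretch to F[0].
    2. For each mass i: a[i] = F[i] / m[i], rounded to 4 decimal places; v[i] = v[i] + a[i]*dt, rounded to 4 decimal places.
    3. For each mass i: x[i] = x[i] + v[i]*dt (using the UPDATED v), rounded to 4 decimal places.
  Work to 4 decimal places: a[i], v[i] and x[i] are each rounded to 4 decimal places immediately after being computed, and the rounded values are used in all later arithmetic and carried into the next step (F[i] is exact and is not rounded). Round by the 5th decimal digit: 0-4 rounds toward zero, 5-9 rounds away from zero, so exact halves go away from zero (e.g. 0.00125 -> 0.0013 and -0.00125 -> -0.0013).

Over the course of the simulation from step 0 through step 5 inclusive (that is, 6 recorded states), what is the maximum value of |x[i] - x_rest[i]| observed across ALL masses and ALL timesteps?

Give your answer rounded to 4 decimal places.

Step 0: x=[4.0000 11.0000] v=[2.0000 0.0000]
Step 1: x=[5.2500 10.7500] v=[5.0000 -1.0000]
Step 2: x=[6.5625 10.4375] v=[5.2500 -1.2500]
Step 3: x=[7.2031 10.2656] v=[2.5625 -0.6875]
Step 4: x=[6.8086 10.3359] v=[-1.5781 0.2813]
Step 5: x=[5.5938 10.5903] v=[-4.8594 1.0177]
Max displacement = 2.2031

Answer: 2.2031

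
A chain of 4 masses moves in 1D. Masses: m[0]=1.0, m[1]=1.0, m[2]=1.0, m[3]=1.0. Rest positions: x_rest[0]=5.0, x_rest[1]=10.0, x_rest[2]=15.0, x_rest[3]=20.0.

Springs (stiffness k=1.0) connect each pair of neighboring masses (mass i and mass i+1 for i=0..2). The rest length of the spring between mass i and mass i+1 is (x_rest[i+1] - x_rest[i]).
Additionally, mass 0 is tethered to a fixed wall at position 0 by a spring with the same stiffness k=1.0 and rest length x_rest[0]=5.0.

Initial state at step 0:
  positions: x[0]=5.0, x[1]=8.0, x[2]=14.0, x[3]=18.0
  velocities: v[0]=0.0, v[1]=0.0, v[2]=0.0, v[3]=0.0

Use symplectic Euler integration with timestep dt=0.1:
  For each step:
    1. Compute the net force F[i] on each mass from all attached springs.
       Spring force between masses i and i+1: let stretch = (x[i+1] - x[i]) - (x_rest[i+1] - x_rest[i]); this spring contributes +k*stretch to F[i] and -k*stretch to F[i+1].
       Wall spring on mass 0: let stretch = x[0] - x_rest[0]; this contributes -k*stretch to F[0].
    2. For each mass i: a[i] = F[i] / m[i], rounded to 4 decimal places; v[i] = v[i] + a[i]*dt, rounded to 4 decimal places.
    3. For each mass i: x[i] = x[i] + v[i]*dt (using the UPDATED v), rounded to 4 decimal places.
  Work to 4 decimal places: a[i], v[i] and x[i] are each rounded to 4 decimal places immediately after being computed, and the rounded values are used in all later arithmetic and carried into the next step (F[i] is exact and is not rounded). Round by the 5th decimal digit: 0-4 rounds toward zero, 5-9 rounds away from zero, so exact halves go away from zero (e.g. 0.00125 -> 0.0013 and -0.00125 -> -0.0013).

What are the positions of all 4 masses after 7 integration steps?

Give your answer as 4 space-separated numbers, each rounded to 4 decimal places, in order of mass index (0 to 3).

Step 0: x=[5.0000 8.0000 14.0000 18.0000] v=[0.0000 0.0000 0.0000 0.0000]
Step 1: x=[4.9800 8.0300 13.9800 18.0100] v=[-0.2000 0.3000 -0.2000 0.1000]
Step 2: x=[4.9407 8.0890 13.9408 18.0297] v=[-0.3930 0.5900 -0.3920 0.1970]
Step 3: x=[4.8835 8.1750 13.8840 18.0585] v=[-0.5722 0.8604 -0.5683 0.2881]
Step 4: x=[4.8104 8.2852 13.8118 18.0956] v=[-0.7314 1.1022 -0.7218 0.3707]
Step 5: x=[4.7239 8.4159 13.7272 18.1398] v=[-0.8650 1.3074 -0.8461 0.4423]
Step 6: x=[4.6271 8.5628 13.6336 18.1899] v=[-0.9682 1.4693 -0.9360 0.5010]
Step 7: x=[4.5234 8.7211 13.5349 18.2444] v=[-1.0373 1.5828 -0.9875 0.5454]

Answer: 4.5234 8.7211 13.5349 18.2444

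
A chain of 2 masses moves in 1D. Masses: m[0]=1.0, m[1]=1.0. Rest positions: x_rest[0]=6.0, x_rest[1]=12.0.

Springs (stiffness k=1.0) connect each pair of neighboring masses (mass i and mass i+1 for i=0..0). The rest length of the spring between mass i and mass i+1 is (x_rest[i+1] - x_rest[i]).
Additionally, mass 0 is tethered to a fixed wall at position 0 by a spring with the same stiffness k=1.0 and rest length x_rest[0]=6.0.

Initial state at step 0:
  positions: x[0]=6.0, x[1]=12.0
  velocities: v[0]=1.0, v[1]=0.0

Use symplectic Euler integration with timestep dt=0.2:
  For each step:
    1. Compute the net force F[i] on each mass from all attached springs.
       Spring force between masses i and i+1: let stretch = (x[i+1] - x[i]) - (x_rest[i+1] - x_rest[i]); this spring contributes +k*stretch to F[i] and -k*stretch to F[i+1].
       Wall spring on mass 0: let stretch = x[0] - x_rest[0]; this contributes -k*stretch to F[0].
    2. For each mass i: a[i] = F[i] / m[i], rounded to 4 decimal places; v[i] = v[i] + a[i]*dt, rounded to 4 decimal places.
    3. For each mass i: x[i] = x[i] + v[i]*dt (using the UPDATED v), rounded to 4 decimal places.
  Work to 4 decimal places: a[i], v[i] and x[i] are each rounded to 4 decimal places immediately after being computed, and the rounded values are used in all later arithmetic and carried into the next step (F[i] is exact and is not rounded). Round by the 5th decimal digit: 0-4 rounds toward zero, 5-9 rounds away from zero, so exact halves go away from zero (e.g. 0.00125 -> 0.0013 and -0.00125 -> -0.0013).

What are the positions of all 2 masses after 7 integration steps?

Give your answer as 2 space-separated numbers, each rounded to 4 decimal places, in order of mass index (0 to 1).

Step 0: x=[6.0000 12.0000] v=[1.0000 0.0000]
Step 1: x=[6.2000 12.0000] v=[1.0000 0.0000]
Step 2: x=[6.3840 12.0080] v=[0.9200 0.0400]
Step 3: x=[6.5376 12.0310] v=[0.7680 0.1152]
Step 4: x=[6.6494 12.0743] v=[0.5592 0.2165]
Step 5: x=[6.7123 12.1406] v=[0.3143 0.3315]
Step 6: x=[6.7238 12.2298] v=[0.0575 0.4458]
Step 7: x=[6.6866 12.3387] v=[-0.1861 0.5446]

Answer: 6.6866 12.3387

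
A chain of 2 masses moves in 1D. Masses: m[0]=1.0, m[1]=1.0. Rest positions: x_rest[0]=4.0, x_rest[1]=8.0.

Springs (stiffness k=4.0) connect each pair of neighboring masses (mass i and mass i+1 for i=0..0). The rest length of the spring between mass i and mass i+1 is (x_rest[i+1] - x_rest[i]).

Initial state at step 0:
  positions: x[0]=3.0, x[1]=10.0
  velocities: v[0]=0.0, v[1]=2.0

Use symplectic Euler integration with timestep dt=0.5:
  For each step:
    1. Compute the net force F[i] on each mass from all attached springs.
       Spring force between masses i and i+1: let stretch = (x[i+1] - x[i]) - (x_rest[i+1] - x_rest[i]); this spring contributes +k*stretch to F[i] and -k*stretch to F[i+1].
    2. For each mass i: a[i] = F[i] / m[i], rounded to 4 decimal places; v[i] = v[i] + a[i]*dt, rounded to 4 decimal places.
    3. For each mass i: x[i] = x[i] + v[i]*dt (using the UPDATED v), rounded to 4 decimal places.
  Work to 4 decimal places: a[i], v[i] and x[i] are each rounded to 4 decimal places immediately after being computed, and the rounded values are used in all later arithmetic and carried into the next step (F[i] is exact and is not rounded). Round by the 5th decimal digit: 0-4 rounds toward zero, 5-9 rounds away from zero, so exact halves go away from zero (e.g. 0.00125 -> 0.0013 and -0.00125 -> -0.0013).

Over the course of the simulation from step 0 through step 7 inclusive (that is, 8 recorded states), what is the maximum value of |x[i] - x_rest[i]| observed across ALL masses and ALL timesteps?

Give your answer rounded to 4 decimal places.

Answer: 5.0000

Derivation:
Step 0: x=[3.0000 10.0000] v=[0.0000 2.0000]
Step 1: x=[6.0000 8.0000] v=[6.0000 -4.0000]
Step 2: x=[7.0000 8.0000] v=[2.0000 0.0000]
Step 3: x=[5.0000 11.0000] v=[-4.0000 6.0000]
Step 4: x=[5.0000 12.0000] v=[0.0000 2.0000]
Step 5: x=[8.0000 10.0000] v=[6.0000 -4.0000]
Step 6: x=[9.0000 10.0000] v=[2.0000 0.0000]
Step 7: x=[7.0000 13.0000] v=[-4.0000 6.0000]
Max displacement = 5.0000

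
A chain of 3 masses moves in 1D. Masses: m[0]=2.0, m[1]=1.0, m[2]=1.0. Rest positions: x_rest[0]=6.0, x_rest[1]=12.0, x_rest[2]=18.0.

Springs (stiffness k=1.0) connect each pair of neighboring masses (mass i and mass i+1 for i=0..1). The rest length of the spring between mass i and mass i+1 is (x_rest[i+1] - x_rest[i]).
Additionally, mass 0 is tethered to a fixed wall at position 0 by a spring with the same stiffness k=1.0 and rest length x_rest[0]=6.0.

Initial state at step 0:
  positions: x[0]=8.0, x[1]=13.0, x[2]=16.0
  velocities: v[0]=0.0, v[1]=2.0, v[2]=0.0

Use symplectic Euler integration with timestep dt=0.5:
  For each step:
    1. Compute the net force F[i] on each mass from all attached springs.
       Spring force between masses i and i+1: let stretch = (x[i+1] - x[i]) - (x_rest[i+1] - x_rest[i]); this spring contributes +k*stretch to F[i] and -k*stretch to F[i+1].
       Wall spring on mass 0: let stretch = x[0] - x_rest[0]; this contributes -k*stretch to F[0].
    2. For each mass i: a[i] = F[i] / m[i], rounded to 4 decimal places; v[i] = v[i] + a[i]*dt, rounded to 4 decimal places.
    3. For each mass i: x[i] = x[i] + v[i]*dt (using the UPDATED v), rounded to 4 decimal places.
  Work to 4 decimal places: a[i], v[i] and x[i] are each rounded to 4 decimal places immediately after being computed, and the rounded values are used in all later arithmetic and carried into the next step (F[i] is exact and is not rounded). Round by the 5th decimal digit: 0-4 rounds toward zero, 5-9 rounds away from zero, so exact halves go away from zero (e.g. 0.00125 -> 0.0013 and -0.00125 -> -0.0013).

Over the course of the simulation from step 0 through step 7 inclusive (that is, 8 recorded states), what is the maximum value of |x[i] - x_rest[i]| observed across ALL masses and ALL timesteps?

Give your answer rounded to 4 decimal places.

Step 0: x=[8.0000 13.0000 16.0000] v=[0.0000 2.0000 0.0000]
Step 1: x=[7.6250 13.5000 16.7500] v=[-0.7500 1.0000 1.5000]
Step 2: x=[7.0313 13.3438 18.1875] v=[-1.1875 -0.3125 2.8750]
Step 3: x=[6.3477 12.8204 19.9141] v=[-1.3672 -1.0469 3.4532]
Step 4: x=[5.6797 12.4522 21.3673] v=[-1.3360 -0.7364 2.9064]
Step 5: x=[5.1483 12.6197 22.0918] v=[-1.0628 0.3349 1.4489]
Step 6: x=[4.9073 13.2874 21.9482] v=[-0.4820 1.3353 -0.2872]
Step 7: x=[5.1004 14.0253 21.1394] v=[0.3862 1.4757 -1.6176]
Max displacement = 4.0918

Answer: 4.0918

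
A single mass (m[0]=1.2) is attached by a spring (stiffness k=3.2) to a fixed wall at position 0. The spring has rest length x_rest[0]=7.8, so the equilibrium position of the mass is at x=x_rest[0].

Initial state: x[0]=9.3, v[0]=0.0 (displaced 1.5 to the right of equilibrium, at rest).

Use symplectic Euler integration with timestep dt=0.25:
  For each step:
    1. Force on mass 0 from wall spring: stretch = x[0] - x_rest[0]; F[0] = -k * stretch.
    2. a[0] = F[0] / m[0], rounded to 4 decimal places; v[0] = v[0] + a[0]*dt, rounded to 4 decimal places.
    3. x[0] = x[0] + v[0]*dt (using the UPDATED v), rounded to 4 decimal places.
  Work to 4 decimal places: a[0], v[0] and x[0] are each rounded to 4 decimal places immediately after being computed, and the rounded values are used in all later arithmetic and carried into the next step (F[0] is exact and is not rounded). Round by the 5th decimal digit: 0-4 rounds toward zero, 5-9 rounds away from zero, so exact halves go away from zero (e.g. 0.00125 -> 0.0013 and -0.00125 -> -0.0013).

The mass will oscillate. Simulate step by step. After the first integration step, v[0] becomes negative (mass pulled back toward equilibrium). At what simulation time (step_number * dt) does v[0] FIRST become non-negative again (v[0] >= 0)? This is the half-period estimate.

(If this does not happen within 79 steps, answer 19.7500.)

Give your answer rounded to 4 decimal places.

Step 0: x=[9.3000] v=[0.0000]
Step 1: x=[9.0500] v=[-1.0000]
Step 2: x=[8.5917] v=[-1.8333]
Step 3: x=[8.0014] v=[-2.3611]
Step 4: x=[7.3776] v=[-2.4954]
Step 5: x=[6.8242] v=[-2.2138]
Step 6: x=[6.4334] v=[-1.5633]
Step 7: x=[6.2704] v=[-0.6522]
Step 8: x=[6.3623] v=[0.3675]
First v>=0 after going negative at step 8, time=2.0000

Answer: 2.0000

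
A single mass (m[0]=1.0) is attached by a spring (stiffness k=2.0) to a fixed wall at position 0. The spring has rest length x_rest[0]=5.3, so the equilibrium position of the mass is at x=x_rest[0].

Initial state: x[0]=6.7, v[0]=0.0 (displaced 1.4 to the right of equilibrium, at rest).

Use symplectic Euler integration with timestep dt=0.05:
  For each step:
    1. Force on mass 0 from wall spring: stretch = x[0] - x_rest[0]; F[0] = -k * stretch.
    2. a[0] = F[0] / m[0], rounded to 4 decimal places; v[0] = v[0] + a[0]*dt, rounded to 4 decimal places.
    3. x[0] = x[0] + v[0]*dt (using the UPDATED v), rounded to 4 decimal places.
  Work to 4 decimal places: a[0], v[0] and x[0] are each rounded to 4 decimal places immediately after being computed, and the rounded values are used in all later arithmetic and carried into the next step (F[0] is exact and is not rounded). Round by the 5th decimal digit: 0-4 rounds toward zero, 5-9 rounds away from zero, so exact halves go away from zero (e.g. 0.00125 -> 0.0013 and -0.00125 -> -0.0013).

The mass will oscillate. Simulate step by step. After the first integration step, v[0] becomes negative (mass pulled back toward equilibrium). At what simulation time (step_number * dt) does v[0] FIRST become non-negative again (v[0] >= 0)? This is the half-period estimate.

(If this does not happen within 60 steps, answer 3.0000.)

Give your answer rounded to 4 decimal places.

Answer: 2.2500

Derivation:
Step 0: x=[6.7000] v=[0.0000]
Step 1: x=[6.6930] v=[-0.1400]
Step 2: x=[6.6790] v=[-0.2793]
Step 3: x=[6.6581] v=[-0.4172]
Step 4: x=[6.6305] v=[-0.5530]
Step 5: x=[6.5962] v=[-0.6861]
Step 6: x=[6.5554] v=[-0.8157]
Step 7: x=[6.5083] v=[-0.9412]
Step 8: x=[6.4552] v=[-1.0620]
Step 9: x=[6.3963] v=[-1.1775]
Step 10: x=[6.3319] v=[-1.2871]
Step 11: x=[6.2624] v=[-1.3903]
Step 12: x=[6.1881] v=[-1.4865]
Step 13: x=[6.1093] v=[-1.5753]
Step 14: x=[6.0265] v=[-1.6562]
Step 15: x=[5.9401] v=[-1.7289]
Step 16: x=[5.8505] v=[-1.7929]
Step 17: x=[5.7581] v=[-1.8480]
Step 18: x=[5.6634] v=[-1.8938]
Step 19: x=[5.5669] v=[-1.9301]
Step 20: x=[5.4691] v=[-1.9568]
Step 21: x=[5.3704] v=[-1.9737]
Step 22: x=[5.2714] v=[-1.9807]
Step 23: x=[5.1725] v=[-1.9778]
Step 24: x=[5.0742] v=[-1.9651]
Step 25: x=[4.9771] v=[-1.9425]
Step 26: x=[4.8816] v=[-1.9102]
Step 27: x=[4.7882] v=[-1.8684]
Step 28: x=[4.6973] v=[-1.8172]
Step 29: x=[4.6095] v=[-1.7569]
Step 30: x=[4.5251] v=[-1.6879]
Step 31: x=[4.4446] v=[-1.6104]
Step 32: x=[4.3684] v=[-1.5249]
Step 33: x=[4.2968] v=[-1.4317]
Step 34: x=[4.2302] v=[-1.3314]
Step 35: x=[4.1690] v=[-1.2244]
Step 36: x=[4.1134] v=[-1.1113]
Step 37: x=[4.0638] v=[-0.9926]
Step 38: x=[4.0204] v=[-0.8690]
Step 39: x=[3.9834] v=[-0.7410]
Step 40: x=[3.9529] v=[-0.6093]
Step 41: x=[3.9292] v=[-0.4746]
Step 42: x=[3.9123] v=[-0.3375]
Step 43: x=[3.9024] v=[-0.1987]
Step 44: x=[3.8995] v=[-0.0589]
Step 45: x=[3.9036] v=[0.0812]
First v>=0 after going negative at step 45, time=2.2500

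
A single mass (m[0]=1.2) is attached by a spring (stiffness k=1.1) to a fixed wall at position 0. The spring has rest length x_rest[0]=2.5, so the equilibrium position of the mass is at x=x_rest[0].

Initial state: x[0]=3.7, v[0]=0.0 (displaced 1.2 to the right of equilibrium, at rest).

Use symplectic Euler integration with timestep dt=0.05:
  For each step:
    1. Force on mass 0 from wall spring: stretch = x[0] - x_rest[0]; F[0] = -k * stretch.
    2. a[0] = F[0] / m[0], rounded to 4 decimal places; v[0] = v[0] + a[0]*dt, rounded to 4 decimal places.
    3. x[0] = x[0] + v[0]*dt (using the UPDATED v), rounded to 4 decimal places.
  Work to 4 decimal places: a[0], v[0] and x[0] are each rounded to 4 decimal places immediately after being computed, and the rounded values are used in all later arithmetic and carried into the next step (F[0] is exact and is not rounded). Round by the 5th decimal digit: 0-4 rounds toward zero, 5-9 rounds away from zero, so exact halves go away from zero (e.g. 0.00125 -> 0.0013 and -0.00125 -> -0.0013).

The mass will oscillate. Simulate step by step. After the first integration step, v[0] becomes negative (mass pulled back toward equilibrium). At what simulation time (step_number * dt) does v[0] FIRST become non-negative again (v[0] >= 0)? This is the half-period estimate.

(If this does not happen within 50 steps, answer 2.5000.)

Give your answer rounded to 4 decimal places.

Step 0: x=[3.7000] v=[0.0000]
Step 1: x=[3.6973] v=[-0.0550]
Step 2: x=[3.6918] v=[-0.1099]
Step 3: x=[3.6836] v=[-0.1645]
Step 4: x=[3.6727] v=[-0.2188]
Step 5: x=[3.6591] v=[-0.2726]
Step 6: x=[3.6428] v=[-0.3257]
Step 7: x=[3.6239] v=[-0.3781]
Step 8: x=[3.6024] v=[-0.4296]
Step 9: x=[3.5784] v=[-0.4801]
Step 10: x=[3.5519] v=[-0.5295]
Step 11: x=[3.5230] v=[-0.5777]
Step 12: x=[3.4918] v=[-0.6246]
Step 13: x=[3.4583] v=[-0.6701]
Step 14: x=[3.4226] v=[-0.7140]
Step 15: x=[3.3848] v=[-0.7563]
Step 16: x=[3.3450] v=[-0.7969]
Step 17: x=[3.3032] v=[-0.8356]
Step 18: x=[3.2596] v=[-0.8724]
Step 19: x=[3.2142] v=[-0.9072]
Step 20: x=[3.1672] v=[-0.9399]
Step 21: x=[3.1187] v=[-0.9705]
Step 22: x=[3.0688] v=[-0.9989]
Step 23: x=[3.0176] v=[-1.0250]
Step 24: x=[2.9652] v=[-1.0487]
Step 25: x=[2.9117] v=[-1.0700]
Step 26: x=[2.8573] v=[-1.0889]
Step 27: x=[2.8020] v=[-1.1053]
Step 28: x=[2.7460] v=[-1.1191]
Step 29: x=[2.6895] v=[-1.1304]
Step 30: x=[2.6325] v=[-1.1391]
Step 31: x=[2.5752] v=[-1.1452]
Step 32: x=[2.5178] v=[-1.1486]
Step 33: x=[2.4603] v=[-1.1494]
Step 34: x=[2.4029] v=[-1.1476]
Step 35: x=[2.3457] v=[-1.1432]
Step 36: x=[2.2889] v=[-1.1361]
Step 37: x=[2.2326] v=[-1.1264]
Step 38: x=[2.1769] v=[-1.1141]
Step 39: x=[2.1219] v=[-1.0993]
Step 40: x=[2.0678] v=[-1.0820]
Step 41: x=[2.0147] v=[-1.0622]
Step 42: x=[1.9627] v=[-1.0400]
Step 43: x=[1.9119] v=[-1.0154]
Step 44: x=[1.8625] v=[-0.9884]
Step 45: x=[1.8145] v=[-0.9592]
Step 46: x=[1.7681] v=[-0.9278]
Step 47: x=[1.7234] v=[-0.8943]
Step 48: x=[1.6805] v=[-0.8587]
Step 49: x=[1.6394] v=[-0.8211]
Step 50: x=[1.6003] v=[-0.7817]
v[0] did not become non-negative within 50 steps; using fallback time=2.5000

Answer: 2.5000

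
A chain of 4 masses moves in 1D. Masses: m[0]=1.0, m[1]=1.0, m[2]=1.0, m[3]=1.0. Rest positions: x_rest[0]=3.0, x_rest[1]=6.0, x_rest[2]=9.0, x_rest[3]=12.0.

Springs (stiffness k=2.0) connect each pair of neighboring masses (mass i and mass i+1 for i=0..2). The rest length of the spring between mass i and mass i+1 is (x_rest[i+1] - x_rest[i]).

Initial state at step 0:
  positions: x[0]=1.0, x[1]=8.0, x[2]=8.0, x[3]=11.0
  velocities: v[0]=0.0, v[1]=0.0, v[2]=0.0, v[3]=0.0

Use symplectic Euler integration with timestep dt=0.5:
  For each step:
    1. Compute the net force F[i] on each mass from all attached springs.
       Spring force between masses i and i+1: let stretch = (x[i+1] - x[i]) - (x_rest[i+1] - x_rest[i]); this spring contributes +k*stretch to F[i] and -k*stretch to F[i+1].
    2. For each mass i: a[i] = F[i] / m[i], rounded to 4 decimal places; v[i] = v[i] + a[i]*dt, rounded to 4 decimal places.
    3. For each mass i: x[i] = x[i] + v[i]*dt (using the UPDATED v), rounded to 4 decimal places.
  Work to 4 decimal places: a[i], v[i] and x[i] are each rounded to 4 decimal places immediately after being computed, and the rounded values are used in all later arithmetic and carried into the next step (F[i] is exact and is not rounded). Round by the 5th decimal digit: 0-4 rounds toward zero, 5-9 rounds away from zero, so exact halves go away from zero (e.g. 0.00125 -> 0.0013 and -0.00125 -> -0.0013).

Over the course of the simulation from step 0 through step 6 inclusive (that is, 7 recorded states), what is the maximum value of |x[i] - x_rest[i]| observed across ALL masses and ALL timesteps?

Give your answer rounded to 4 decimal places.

Answer: 3.2500

Derivation:
Step 0: x=[1.0000 8.0000 8.0000 11.0000] v=[0.0000 0.0000 0.0000 0.0000]
Step 1: x=[3.0000 4.5000 9.5000 11.0000] v=[4.0000 -7.0000 3.0000 0.0000]
Step 2: x=[4.2500 2.7500 9.2500 11.7500] v=[2.5000 -3.5000 -0.5000 1.5000]
Step 3: x=[3.2500 5.0000 7.0000 12.7500] v=[-2.0000 4.5000 -4.5000 2.0000]
Step 4: x=[1.6250 7.3750 6.6250 12.3750] v=[-3.2500 4.7500 -0.7500 -0.7500]
Step 5: x=[1.3750 6.5000 9.5000 10.6250] v=[-0.5000 -1.7500 5.7500 -3.5000]
Step 6: x=[2.1875 4.5625 11.4375 9.8125] v=[1.6250 -3.8750 3.8750 -1.6250]
Max displacement = 3.2500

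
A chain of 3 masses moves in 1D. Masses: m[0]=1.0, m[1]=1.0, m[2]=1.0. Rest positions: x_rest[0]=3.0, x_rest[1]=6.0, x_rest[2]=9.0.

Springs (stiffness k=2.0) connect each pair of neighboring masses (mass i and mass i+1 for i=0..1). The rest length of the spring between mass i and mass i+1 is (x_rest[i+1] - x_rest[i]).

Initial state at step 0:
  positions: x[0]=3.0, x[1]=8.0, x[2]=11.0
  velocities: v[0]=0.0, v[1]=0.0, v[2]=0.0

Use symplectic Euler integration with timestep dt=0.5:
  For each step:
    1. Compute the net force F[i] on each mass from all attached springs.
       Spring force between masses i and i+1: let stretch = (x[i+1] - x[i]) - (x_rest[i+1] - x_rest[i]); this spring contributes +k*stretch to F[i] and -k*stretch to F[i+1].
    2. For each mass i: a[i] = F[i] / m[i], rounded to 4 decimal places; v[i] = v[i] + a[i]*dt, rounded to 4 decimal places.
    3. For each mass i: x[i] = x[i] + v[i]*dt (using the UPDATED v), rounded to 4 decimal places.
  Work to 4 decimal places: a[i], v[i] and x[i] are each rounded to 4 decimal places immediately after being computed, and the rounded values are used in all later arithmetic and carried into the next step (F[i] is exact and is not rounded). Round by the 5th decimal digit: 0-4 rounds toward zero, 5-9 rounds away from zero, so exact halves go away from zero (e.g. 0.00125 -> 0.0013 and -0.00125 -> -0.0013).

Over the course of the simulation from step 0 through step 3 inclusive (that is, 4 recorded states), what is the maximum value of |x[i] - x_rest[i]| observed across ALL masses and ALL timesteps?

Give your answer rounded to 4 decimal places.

Step 0: x=[3.0000 8.0000 11.0000] v=[0.0000 0.0000 0.0000]
Step 1: x=[4.0000 7.0000 11.0000] v=[2.0000 -2.0000 0.0000]
Step 2: x=[5.0000 6.5000 10.5000] v=[2.0000 -1.0000 -1.0000]
Step 3: x=[5.2500 7.2500 9.5000] v=[0.5000 1.5000 -2.0000]
Max displacement = 2.2500

Answer: 2.2500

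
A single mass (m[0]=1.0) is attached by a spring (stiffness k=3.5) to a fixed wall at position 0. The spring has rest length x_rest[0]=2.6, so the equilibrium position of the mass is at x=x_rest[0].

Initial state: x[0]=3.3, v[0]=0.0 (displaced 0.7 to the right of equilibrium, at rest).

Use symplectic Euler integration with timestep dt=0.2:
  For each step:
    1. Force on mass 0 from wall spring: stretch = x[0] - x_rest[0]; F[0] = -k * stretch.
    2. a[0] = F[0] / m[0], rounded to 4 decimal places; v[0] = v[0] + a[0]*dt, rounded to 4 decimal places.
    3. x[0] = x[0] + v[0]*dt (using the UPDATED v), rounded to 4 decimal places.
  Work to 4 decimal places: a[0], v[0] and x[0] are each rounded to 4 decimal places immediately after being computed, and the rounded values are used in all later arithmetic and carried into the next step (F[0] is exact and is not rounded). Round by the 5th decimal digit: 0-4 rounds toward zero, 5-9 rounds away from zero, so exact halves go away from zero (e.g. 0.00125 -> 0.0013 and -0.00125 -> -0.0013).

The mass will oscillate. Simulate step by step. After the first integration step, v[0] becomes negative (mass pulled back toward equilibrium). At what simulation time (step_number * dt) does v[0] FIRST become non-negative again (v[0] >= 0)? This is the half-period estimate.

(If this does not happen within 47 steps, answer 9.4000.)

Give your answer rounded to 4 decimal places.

Answer: 1.8000

Derivation:
Step 0: x=[3.3000] v=[0.0000]
Step 1: x=[3.2020] v=[-0.4900]
Step 2: x=[3.0197] v=[-0.9114]
Step 3: x=[2.7787] v=[-1.2052]
Step 4: x=[2.5126] v=[-1.3303]
Step 5: x=[2.2588] v=[-1.2691]
Step 6: x=[2.0527] v=[-1.0303]
Step 7: x=[1.9233] v=[-0.6472]
Step 8: x=[1.8886] v=[-0.1735]
Step 9: x=[1.9535] v=[0.3245]
First v>=0 after going negative at step 9, time=1.8000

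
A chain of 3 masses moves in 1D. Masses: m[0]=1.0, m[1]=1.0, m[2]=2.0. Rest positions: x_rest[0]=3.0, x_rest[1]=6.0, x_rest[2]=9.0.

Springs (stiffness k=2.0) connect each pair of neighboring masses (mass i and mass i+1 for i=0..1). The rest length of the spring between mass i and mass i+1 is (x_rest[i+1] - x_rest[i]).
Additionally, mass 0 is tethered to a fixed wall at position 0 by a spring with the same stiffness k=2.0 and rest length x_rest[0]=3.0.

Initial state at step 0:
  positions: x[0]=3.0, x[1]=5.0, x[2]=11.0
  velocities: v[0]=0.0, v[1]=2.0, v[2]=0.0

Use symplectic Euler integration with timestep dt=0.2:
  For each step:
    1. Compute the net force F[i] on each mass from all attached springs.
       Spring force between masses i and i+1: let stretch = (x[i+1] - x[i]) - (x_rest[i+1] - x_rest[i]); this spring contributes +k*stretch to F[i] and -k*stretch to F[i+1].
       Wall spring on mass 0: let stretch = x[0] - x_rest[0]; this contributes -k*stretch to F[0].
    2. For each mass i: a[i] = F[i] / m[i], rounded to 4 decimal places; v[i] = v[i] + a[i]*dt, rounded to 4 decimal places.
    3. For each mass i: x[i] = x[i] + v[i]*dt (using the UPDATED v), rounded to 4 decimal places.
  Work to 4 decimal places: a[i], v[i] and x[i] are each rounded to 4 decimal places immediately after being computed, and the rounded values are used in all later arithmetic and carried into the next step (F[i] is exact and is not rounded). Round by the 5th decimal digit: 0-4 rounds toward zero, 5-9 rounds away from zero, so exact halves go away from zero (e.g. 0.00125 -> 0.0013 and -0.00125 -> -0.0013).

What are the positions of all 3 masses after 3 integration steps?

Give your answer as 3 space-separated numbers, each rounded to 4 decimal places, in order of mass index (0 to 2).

Answer: 2.8182 7.5573 10.4254

Derivation:
Step 0: x=[3.0000 5.0000 11.0000] v=[0.0000 2.0000 0.0000]
Step 1: x=[2.9200 5.7200 10.8800] v=[-0.4000 3.6000 -0.6000]
Step 2: x=[2.8304 6.6288 10.6736] v=[-0.4480 4.5440 -1.0320]
Step 3: x=[2.8182 7.5573 10.4254] v=[-0.0608 4.6426 -1.2410]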